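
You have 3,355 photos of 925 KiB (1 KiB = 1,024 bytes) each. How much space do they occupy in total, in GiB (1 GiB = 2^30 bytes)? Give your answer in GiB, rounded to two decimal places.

2.96 GiB

Total = 3,355 × 925 KiB = 3,103,375 KiB
= 3,103,375 × 1,024 bytes = 3,177,856,000 bytes
1 GiB = 1,073,741,824 bytes
3,177,856,000 / 1,073,741,824 = 2.96 GiB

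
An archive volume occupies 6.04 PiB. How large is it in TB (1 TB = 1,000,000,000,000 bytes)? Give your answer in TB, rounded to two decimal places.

6,800.44 TB

6.04 PiB = 6.04 × 2^50 bytes = 6,800,435,437,329,448.96 bytes
1 TB = 10^12 bytes = 1,000,000,000,000 bytes
6,800,435,437,329,448.96 / 1,000,000,000,000 = 6,800.44 TB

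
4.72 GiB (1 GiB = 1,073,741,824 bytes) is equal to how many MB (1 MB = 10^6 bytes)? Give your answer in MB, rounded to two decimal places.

5,068.06 MB

4.72 GiB = 4.72 × 2^30 bytes = 5,068,061,409.28 bytes
1 MB = 10^6 bytes = 1,000,000 bytes
5,068,061,409.28 / 1,000,000 = 5,068.06 MB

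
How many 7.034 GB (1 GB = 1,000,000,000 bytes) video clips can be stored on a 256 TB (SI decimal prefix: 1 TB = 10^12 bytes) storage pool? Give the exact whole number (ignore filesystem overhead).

Capacity: 256 TB = 256,000,000,000,000 bytes
Per item: 7.034 GB = 7,034,000,000 bytes
⌊256,000,000,000,000 / 7,034,000,000⌋ = 36,394

36,394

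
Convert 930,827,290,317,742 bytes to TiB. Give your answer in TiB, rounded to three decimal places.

930,827,290,317,742 bytes given.
1 TiB = 2^40 bytes = 1,099,511,627,776 bytes
930,827,290,317,742 / 1,099,511,627,776 = 846.582 TiB

846.582 TiB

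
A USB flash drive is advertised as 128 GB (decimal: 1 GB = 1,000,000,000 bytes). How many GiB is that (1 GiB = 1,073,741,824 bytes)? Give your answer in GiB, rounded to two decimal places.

128 GB = 128 × 10^9 bytes = 128,000,000,000 bytes
1 GiB = 1,073,741,824 bytes
128,000,000,000 / 1,073,741,824 = 119.21 GiB

119.21 GiB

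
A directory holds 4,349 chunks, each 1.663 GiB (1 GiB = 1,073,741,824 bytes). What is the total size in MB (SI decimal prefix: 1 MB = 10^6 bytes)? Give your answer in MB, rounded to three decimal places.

7,765,716.409 MB

Total = 4,349 × 1.663 GiB = 7232.387 GiB
= 7232.387 × 1,073,741,824 bytes = 7,765,716,409,253.888 bytes
1 MB = 1,000,000 bytes
7,765,716,409,253.888 / 1,000,000 = 7,765,716.409 MB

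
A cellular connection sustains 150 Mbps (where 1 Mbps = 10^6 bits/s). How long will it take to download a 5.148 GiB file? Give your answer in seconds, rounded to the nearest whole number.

5.148 GiB = 5,527,622,909.952 bytes = 44,220,983,279.616 bits
150 Mbps = 150,000,000 bits/s
time = 44,220,983,279.616 / 150,000,000 = 295 s

295 seconds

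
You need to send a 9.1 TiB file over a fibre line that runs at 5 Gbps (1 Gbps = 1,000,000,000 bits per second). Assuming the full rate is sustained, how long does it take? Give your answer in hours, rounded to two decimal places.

4.45 hours

9.1 TiB = 10,005,555,812,761.6 bytes = 80,044,446,502,092.8 bits
5 Gbps = 5,000,000,000 bits/s
time = 80,044,446,502,092.8 / 5,000,000,000 = 16,008.8893 s
16,008.8893 s / 3600 = 4.45 hours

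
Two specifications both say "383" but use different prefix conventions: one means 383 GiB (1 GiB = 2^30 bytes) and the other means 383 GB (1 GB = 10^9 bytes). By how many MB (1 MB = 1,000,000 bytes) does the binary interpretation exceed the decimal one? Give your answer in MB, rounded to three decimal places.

28,243.119 MB

383 GiB = 383 × 1,073,741,824 = 411,243,118,592 bytes
383 GB = 383 × 1,000,000,000 = 383,000,000,000 bytes
difference = 28,243,118,592 bytes
28,243,118,592 / 1,000,000 = 28,243.119 MB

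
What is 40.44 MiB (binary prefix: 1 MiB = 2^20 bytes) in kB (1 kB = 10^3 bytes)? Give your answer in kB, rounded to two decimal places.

42,404.41 kB

40.44 MiB = 40.44 × 2^20 bytes = 42,404,413.44 bytes
1 kB = 1,000 bytes
42,404,413.44 / 1,000 = 42,404.41 kB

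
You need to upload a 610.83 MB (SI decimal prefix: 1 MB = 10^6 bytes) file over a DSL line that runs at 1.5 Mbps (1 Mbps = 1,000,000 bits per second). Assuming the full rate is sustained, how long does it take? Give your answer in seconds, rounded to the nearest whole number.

610.83 MB = 610,830,000 bytes = 4,886,640,000 bits
1.5 Mbps = 1,500,000 bits/s
time = 4,886,640,000 / 1,500,000 = 3,258 s

3,258 seconds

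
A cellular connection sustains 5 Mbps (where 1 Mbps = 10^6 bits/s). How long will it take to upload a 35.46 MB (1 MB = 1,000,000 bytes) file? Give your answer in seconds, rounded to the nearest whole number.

57 seconds

35.46 MB = 35,460,000 bytes = 283,680,000 bits
5 Mbps = 5,000,000 bits/s
time = 283,680,000 / 5,000,000 = 57 s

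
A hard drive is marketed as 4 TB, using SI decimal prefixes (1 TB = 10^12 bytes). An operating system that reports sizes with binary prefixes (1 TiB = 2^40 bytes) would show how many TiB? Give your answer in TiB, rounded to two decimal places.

3.64 TiB

4 TB × 1,000,000,000,000 bytes/TB = 4,000,000,000,000 bytes
1 TiB = 2^40 bytes = 1,099,511,627,776 bytes
4,000,000,000,000 / 1,099,511,627,776 = 3.64 TiB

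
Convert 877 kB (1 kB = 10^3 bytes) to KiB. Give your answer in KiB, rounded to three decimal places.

877 kB = 877 × 10^3 bytes = 877,000 bytes
1 KiB = 2^10 bytes = 1,024 bytes
877,000 / 1,024 = 856.445 KiB

856.445 KiB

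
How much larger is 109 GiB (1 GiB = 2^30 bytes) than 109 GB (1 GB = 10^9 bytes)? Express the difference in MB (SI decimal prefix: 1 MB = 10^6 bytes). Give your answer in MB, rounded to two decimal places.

109 GiB = 109 × 1,073,741,824 = 117,037,858,816 bytes
109 GB = 109 × 1,000,000,000 = 109,000,000,000 bytes
difference = 8,037,858,816 bytes
8,037,858,816 / 1,000,000 = 8,037.86 MB

8,037.86 MB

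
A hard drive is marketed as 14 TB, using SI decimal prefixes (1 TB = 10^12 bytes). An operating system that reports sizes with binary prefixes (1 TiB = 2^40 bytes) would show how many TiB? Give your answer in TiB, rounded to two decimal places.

12.73 TiB

14 TB = 14 × 10^12 bytes = 14,000,000,000,000 bytes
1 TiB = 1,099,511,627,776 bytes
14,000,000,000,000 / 1,099,511,627,776 = 12.73 TiB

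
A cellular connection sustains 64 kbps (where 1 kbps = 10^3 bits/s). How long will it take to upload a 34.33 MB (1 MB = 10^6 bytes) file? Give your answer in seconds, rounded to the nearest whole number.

4,291 seconds

34.33 MB = 34,330,000 bytes = 274,640,000 bits
64 kbps = 64,000 bits/s
time = 274,640,000 / 64,000 = 4,291 s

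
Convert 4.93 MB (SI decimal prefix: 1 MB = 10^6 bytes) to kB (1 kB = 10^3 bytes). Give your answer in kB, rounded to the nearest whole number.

4,930 kB

4.93 MB × 1,000,000 bytes/MB = 4,930,000 bytes
1 kB = 1,000 bytes
4,930,000 / 1,000 = 4,930 kB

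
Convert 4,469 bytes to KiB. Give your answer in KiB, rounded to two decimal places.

4.36 KiB

4469 bytes given.
1 KiB = 1,024 bytes
4,469 / 1,024 = 4.36 KiB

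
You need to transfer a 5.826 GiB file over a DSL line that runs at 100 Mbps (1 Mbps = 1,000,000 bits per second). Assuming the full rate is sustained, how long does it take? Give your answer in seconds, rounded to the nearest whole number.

5.826 GiB = 6,255,619,866.624 bytes = 50,044,958,932.992 bits
100 Mbps = 100,000,000 bits/s
time = 50,044,958,932.992 / 100,000,000 = 500 s

500 seconds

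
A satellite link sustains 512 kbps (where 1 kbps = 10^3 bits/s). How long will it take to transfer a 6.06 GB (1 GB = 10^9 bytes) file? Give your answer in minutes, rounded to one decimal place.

1,578.1 minutes

6.06 GB = 6,060,000,000 bytes = 48,480,000,000 bits
512 kbps = 512,000 bits/s
time = 48,480,000,000 / 512,000 = 94,687.50 s
94,687.50 s / 60 = 1,578.1 minutes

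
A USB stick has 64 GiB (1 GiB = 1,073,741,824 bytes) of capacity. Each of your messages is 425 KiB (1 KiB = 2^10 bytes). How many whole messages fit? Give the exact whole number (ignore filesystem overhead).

Capacity: 64 GiB = 68,719,476,736 bytes
Per item: 425 KiB = 435,200 bytes
⌊68,719,476,736 / 435,200⌋ = 157,903

157,903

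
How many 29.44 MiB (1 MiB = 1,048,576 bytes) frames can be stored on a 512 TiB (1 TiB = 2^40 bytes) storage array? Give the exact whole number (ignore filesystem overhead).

Capacity: 512 TiB = 562,949,953,421,312 bytes
Per item: 29.44 MiB = 30,870,077.44 bytes
⌊562,949,953,421,312 / 30,870,077.44⌋ = 18,236,104

18,236,104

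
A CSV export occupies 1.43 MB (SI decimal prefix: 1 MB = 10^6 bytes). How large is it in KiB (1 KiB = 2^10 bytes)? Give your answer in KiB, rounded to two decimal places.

1.43 MB × 1,000,000 bytes/MB = 1,430,000 bytes
1 KiB = 1,024 bytes
1,430,000 / 1,024 = 1,396.48 KiB

1,396.48 KiB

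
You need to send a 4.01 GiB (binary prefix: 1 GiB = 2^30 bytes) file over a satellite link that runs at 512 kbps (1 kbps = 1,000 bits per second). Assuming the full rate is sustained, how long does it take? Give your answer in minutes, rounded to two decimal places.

1,121.28 minutes

4.01 GiB = 4,305,704,714.24 bytes = 34,445,637,713.92 bits
512 kbps = 512,000 bits/s
time = 34,445,637,713.92 / 512,000 = 67,276.636 s
67,276.636 s / 60 = 1,121.28 minutes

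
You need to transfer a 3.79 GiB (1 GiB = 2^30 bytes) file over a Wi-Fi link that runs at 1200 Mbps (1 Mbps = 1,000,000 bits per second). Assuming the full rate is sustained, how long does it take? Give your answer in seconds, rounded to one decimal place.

27.1 seconds

3.79 GiB = 4,069,481,512.96 bytes = 32,555,852,103.68 bits
1200 Mbps = 1,200,000,000 bits/s
time = 32,555,852,103.68 / 1,200,000,000 = 27.1 s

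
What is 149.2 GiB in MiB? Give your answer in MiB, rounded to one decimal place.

149.2 GiB = 149.2 × 2^30 bytes = 160,202,280,140.8 bytes
1 MiB = 1,048,576 bytes
160,202,280,140.8 / 1,048,576 = 152,780.8 MiB

152,780.8 MiB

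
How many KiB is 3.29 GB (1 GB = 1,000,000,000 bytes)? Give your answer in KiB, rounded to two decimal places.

3,212,890.63 KiB

3.29 GB × 1,000,000,000 bytes/GB = 3,290,000,000 bytes
1 KiB = 2^10 bytes = 1,024 bytes
3,290,000,000 / 1,024 = 3,212,890.63 KiB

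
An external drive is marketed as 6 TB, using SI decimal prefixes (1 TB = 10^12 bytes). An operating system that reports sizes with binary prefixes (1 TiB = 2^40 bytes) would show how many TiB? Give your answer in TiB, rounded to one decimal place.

6 TB × 1,000,000,000,000 bytes/TB = 6,000,000,000,000 bytes
1 TiB = 1,099,511,627,776 bytes
6,000,000,000,000 / 1,099,511,627,776 = 5.5 TiB

5.5 TiB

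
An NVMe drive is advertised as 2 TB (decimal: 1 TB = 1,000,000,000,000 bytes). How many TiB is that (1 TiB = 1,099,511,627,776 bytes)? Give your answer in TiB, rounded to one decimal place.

2 TB = 2 × 10^12 bytes = 2,000,000,000,000 bytes
1 TiB = 2^40 bytes = 1,099,511,627,776 bytes
2,000,000,000,000 / 1,099,511,627,776 = 1.8 TiB

1.8 TiB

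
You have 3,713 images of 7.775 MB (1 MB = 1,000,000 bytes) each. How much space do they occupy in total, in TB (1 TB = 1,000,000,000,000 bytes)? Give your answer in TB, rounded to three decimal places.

Total = 3,713 × 7.775 MB = 28868.575 MB
= 28868.575 × 1,000,000 bytes = 28,868,575,000 bytes
1 TB = 1,000,000,000,000 bytes
28,868,575,000 / 1,000,000,000,000 = 0.029 TB

0.029 TB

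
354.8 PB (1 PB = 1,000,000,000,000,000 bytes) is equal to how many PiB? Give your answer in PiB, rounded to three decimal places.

354.8 PB × 1,000,000,000,000,000 bytes/PB = 354,800,000,000,000,000 bytes
1 PiB = 1,125,899,906,842,624 bytes
354,800,000,000,000,000 / 1,125,899,906,842,624 = 315.126 PiB

315.126 PiB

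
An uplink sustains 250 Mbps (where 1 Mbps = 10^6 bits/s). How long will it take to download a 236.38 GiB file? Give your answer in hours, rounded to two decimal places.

2.26 hours

236.38 GiB = 253,811,092,357.12 bytes = 2,030,488,738,856.96 bits
250 Mbps = 250,000,000 bits/s
time = 2,030,488,738,856.96 / 250,000,000 = 8,121.9550 s
8,121.9550 s / 3600 = 2.26 hours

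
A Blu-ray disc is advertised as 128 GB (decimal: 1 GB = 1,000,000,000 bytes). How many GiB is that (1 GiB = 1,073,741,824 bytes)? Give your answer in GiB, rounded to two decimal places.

119.21 GiB

128 GB = 128 × 10^9 bytes = 128,000,000,000 bytes
1 GiB = 1,073,741,824 bytes
128,000,000,000 / 1,073,741,824 = 119.21 GiB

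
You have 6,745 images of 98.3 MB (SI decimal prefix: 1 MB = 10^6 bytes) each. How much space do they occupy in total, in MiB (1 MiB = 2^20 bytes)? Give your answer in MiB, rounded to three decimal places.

632,318.020 MiB

Total = 6,745 × 98.3 MB = 663033.5 MB
= 663033.5 × 1,000,000 bytes = 663,033,500,000 bytes
1 MiB = 1,048,576 bytes
663,033,500,000 / 1,048,576 = 632,318.020 MiB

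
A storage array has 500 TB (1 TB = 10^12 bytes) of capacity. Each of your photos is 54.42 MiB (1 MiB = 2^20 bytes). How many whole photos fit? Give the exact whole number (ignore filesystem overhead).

8,762,167

Capacity: 500 TB = 500,000,000,000,000 bytes
Per item: 54.42 MiB = 57,063,505.92 bytes
⌊500,000,000,000,000 / 57,063,505.92⌋ = 8,762,167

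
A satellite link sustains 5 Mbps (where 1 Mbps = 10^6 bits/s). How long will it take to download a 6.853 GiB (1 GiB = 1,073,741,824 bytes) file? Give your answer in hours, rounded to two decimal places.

6.853 GiB = 7,358,352,719.872 bytes = 58,866,821,758.976 bits
5 Mbps = 5,000,000 bits/s
time = 58,866,821,758.976 / 5,000,000 = 11,773.3644 s
11,773.3644 s / 3600 = 3.27 hours

3.27 hours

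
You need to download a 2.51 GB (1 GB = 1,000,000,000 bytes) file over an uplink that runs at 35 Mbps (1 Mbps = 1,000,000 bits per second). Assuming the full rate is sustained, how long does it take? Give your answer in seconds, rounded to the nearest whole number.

574 seconds

2.51 GB = 2,510,000,000 bytes = 20,080,000,000 bits
35 Mbps = 35,000,000 bits/s
time = 20,080,000,000 / 35,000,000 = 574 s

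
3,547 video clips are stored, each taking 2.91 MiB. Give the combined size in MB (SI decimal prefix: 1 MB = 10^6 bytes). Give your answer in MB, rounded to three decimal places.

10,823.160 MB

Total = 3,547 × 2.91 MiB = 10321.77 MiB
= 10321.77 × 1,048,576 bytes = 10,823,160,299.52 bytes
1 MB = 1,000,000 bytes
10,823,160,299.52 / 1,000,000 = 10,823.160 MB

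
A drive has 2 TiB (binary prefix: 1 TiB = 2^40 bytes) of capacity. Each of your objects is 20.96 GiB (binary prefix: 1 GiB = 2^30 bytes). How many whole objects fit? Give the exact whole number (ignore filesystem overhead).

Capacity: 2 TiB = 2,199,023,255,552 bytes
Per item: 20.96 GiB = 22,505,628,631.04 bytes
⌊2,199,023,255,552 / 22,505,628,631.04⌋ = 97

97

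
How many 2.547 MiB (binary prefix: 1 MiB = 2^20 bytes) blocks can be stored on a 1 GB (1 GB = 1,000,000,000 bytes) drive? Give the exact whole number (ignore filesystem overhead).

Capacity: 1 GB = 1,000,000,000 bytes
Per item: 2.547 MiB = 2,670,723.072 bytes
⌊1,000,000,000 / 2,670,723.072⌋ = 374

374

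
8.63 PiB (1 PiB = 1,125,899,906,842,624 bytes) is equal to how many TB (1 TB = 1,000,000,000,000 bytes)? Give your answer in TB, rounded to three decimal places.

9,716.516 TB

8.63 PiB = 8.63 × 2^50 bytes = 9,716,516,196,051,845.12 bytes
1 TB = 1,000,000,000,000 bytes
9,716,516,196,051,845.12 / 1,000,000,000,000 = 9,716.516 TB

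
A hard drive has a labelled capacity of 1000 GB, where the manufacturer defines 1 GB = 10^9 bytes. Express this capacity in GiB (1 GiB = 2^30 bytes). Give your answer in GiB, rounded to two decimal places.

1000 GB = 1000 × 10^9 bytes = 1,000,000,000,000 bytes
1 GiB = 2^30 bytes = 1,073,741,824 bytes
1,000,000,000,000 / 1,073,741,824 = 931.32 GiB

931.32 GiB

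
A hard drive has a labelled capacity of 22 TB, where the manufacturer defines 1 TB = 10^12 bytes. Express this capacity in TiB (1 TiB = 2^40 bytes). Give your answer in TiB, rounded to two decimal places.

22 TB = 22 × 10^12 bytes = 22,000,000,000,000 bytes
1 TiB = 2^40 bytes = 1,099,511,627,776 bytes
22,000,000,000,000 / 1,099,511,627,776 = 20.01 TiB

20.01 TiB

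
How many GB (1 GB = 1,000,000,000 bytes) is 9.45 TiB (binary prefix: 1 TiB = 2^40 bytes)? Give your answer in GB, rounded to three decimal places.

10,390.385 GB

9.45 TiB = 9.45 × 2^40 bytes = 10,390,384,882,483.2 bytes
1 GB = 10^9 bytes = 1,000,000,000 bytes
10,390,384,882,483.2 / 1,000,000,000 = 10,390.385 GB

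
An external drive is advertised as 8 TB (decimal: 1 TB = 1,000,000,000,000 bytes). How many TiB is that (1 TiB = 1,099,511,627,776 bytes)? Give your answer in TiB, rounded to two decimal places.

8 TB = 8 × 10^12 bytes = 8,000,000,000,000 bytes
1 TiB = 2^40 bytes = 1,099,511,627,776 bytes
8,000,000,000,000 / 1,099,511,627,776 = 7.28 TiB

7.28 TiB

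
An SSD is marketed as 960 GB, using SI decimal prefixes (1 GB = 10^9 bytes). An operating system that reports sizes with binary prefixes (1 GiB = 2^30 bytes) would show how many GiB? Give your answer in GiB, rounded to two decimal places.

894.07 GiB

960 GB = 960 × 10^9 bytes = 960,000,000,000 bytes
1 GiB = 2^30 bytes = 1,073,741,824 bytes
960,000,000,000 / 1,073,741,824 = 894.07 GiB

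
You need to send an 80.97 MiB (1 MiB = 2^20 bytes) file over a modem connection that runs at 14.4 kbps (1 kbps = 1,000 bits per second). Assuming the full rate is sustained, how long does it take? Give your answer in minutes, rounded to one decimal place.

786.1 minutes

80.97 MiB = 84,903,198.72 bytes = 679,225,589.76 bits
14.4 kbps = 14,400 bits/s
time = 679,225,589.76 / 14,400 = 47,168.44 s
47,168.44 s / 60 = 786.1 minutes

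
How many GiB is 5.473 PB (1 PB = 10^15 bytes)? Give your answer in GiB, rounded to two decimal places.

5.473 PB = 5.473 × 10^15 bytes = 5,473,000,000,000,000 bytes
1 GiB = 2^30 bytes = 1,073,741,824 bytes
5,473,000,000,000,000 / 1,073,741,824 = 5,097,128.45 GiB

5,097,128.45 GiB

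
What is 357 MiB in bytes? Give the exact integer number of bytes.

374,341,632 bytes

357 × 1,048,576 = 374,341,632 bytes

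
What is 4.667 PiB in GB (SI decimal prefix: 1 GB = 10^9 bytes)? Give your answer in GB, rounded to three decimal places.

5,254,574.865 GB

4.667 PiB = 4.667 × 2^50 bytes = 5,254,574,865,234,526.208 bytes
1 GB = 10^9 bytes = 1,000,000,000 bytes
5,254,574,865,234,526.208 / 1,000,000,000 = 5,254,574.865 GB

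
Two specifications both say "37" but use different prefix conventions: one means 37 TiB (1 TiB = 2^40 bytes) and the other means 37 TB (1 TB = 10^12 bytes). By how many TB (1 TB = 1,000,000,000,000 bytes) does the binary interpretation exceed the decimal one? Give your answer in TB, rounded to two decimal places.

37 TiB = 37 × 1,099,511,627,776 = 40,681,930,227,712 bytes
37 TB = 37 × 1,000,000,000,000 = 37,000,000,000,000 bytes
difference = 3,681,930,227,712 bytes
3,681,930,227,712 / 1,000,000,000,000 = 3.68 TB

3.68 TB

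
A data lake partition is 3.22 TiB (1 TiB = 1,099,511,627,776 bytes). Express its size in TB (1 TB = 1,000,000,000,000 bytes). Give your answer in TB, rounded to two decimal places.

3.54 TB

3.22 TiB = 3.22 × 2^40 bytes = 3,540,427,441,438.72 bytes
1 TB = 10^12 bytes = 1,000,000,000,000 bytes
3,540,427,441,438.72 / 1,000,000,000,000 = 3.54 TB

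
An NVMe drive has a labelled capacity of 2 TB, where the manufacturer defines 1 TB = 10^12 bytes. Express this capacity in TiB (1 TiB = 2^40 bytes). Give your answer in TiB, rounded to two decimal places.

2 TB = 2 × 10^12 bytes = 2,000,000,000,000 bytes
1 TiB = 2^40 bytes = 1,099,511,627,776 bytes
2,000,000,000,000 / 1,099,511,627,776 = 1.82 TiB

1.82 TiB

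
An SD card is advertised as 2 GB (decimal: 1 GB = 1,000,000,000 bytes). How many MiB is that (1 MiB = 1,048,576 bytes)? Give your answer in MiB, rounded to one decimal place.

1,907.3 MiB

2 GB = 2 × 10^9 bytes = 2,000,000,000 bytes
1 MiB = 2^20 bytes = 1,048,576 bytes
2,000,000,000 / 1,048,576 = 1,907.3 MiB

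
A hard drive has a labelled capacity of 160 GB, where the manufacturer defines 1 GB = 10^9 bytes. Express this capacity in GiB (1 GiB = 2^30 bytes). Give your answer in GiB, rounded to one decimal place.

149.0 GiB

160 GB × 1,000,000,000 bytes/GB = 160,000,000,000 bytes
1 GiB = 1,073,741,824 bytes
160,000,000,000 / 1,073,741,824 = 149.0 GiB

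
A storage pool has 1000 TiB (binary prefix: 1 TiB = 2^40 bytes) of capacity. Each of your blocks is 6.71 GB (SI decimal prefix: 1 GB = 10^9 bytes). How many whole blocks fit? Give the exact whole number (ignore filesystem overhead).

Capacity: 1000 TiB = 1,099,511,627,776,000 bytes
Per item: 6.71 GB = 6,710,000,000 bytes
⌊1,099,511,627,776,000 / 6,710,000,000⌋ = 163,861

163,861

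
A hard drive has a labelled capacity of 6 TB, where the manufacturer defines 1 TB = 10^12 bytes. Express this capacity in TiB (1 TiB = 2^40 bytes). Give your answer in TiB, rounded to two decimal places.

6 TB × 1,000,000,000,000 bytes/TB = 6,000,000,000,000 bytes
1 TiB = 1,099,511,627,776 bytes
6,000,000,000,000 / 1,099,511,627,776 = 5.46 TiB

5.46 TiB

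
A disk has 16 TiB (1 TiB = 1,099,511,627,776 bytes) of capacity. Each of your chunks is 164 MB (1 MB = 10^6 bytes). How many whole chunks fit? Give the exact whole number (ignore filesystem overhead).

Capacity: 16 TiB = 17,592,186,044,416 bytes
Per item: 164 MB = 164,000,000 bytes
⌊17,592,186,044,416 / 164,000,000⌋ = 107,269

107,269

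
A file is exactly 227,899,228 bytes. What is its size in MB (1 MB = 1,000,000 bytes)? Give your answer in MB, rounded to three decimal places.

227.899 MB

227,899,228 bytes given.
1 MB = 10^6 bytes = 1,000,000 bytes
227,899,228 / 1,000,000 = 227.899 MB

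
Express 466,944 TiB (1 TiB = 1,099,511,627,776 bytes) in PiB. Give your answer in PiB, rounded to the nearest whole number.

456 PiB

466,944 TiB = 466,944 × 2^40 bytes = 513,410,357,520,236,544 bytes
1 PiB = 2^50 bytes = 1,125,899,906,842,624 bytes
513,410,357,520,236,544 / 1,125,899,906,842,624 = 456 PiB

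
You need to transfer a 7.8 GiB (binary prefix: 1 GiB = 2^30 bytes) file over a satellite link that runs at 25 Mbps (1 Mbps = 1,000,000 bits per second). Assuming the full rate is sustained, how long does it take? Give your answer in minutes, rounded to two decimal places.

44.67 minutes

7.8 GiB = 8,375,186,227.2 bytes = 67,001,489,817.6 bits
25 Mbps = 25,000,000 bits/s
time = 67,001,489,817.6 / 25,000,000 = 2,680.060 s
2,680.060 s / 60 = 44.67 minutes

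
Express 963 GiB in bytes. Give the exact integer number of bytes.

1,034,013,376,512 bytes

963 × 1,073,741,824 = 1,034,013,376,512 bytes  (1 GiB = 2^30 bytes)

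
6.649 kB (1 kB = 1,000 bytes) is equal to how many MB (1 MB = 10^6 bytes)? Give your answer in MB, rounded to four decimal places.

6.649 kB × 1,000 bytes/kB = 6,649 bytes
1 MB = 10^6 bytes = 1,000,000 bytes
6,649 / 1,000,000 = 0.0066 MB

0.0066 MB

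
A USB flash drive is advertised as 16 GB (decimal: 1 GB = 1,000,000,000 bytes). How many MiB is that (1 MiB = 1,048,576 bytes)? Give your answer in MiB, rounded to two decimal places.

16 GB = 16 × 10^9 bytes = 16,000,000,000 bytes
1 MiB = 2^20 bytes = 1,048,576 bytes
16,000,000,000 / 1,048,576 = 15,258.79 MiB

15,258.79 MiB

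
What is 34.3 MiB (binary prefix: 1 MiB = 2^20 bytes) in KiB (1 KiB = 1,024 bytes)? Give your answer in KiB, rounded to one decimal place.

34.3 MiB = 34.3 × 2^20 bytes = 35,966,156.8 bytes
1 KiB = 2^10 bytes = 1,024 bytes
35,966,156.8 / 1,024 = 35,123.2 KiB

35,123.2 KiB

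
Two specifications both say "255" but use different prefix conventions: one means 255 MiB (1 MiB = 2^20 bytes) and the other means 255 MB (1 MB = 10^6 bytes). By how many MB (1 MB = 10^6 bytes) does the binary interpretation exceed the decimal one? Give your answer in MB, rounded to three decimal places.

255 MiB = 255 × 1,048,576 = 267,386,880 bytes
255 MB = 255 × 1,000,000 = 255,000,000 bytes
difference = 12,386,880 bytes
12,386,880 / 1,000,000 = 12.387 MB

12.387 MB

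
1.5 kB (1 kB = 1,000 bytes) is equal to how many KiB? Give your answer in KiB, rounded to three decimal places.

1.5 kB = 1.5 × 10^3 bytes = 1,500 bytes
1 KiB = 1,024 bytes
1,500 / 1,024 = 1.465 KiB

1.465 KiB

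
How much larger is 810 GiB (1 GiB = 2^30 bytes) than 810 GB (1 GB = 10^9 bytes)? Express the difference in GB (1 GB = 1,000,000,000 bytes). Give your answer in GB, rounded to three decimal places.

810 GiB = 810 × 1,073,741,824 = 869,730,877,440 bytes
810 GB = 810 × 1,000,000,000 = 810,000,000,000 bytes
difference = 59,730,877,440 bytes
59,730,877,440 / 1,000,000,000 = 59.731 GB

59.731 GB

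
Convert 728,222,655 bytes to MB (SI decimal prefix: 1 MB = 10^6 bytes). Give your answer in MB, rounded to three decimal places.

728.223 MB

728,222,655 bytes given.
1 MB = 10^6 bytes = 1,000,000 bytes
728,222,655 / 1,000,000 = 728.223 MB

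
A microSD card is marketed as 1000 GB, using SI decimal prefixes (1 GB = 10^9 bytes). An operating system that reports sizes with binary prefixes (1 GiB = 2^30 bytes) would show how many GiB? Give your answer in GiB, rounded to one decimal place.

931.3 GiB

1000 GB = 1000 × 10^9 bytes = 1,000,000,000,000 bytes
1 GiB = 1,073,741,824 bytes
1,000,000,000,000 / 1,073,741,824 = 931.3 GiB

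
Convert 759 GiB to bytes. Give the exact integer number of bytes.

814,970,044,416 bytes

759 × 1,073,741,824 = 814,970,044,416 bytes  (1 GiB = 2^30 bytes)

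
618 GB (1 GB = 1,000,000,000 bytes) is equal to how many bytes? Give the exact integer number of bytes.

618 × 1,000,000,000 = 618,000,000,000 bytes  (1 GB = 10^9 bytes)

618,000,000,000 bytes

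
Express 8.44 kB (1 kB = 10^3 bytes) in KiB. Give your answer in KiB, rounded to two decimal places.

8.24 KiB

8.44 kB = 8.44 × 10^3 bytes = 8,440 bytes
1 KiB = 2^10 bytes = 1,024 bytes
8,440 / 1,024 = 8.24 KiB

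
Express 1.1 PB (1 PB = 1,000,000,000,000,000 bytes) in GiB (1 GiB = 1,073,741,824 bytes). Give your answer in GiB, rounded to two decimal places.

1.1 PB = 1.1 × 10^15 bytes = 1,100,000,000,000,000 bytes
1 GiB = 1,073,741,824 bytes
1,100,000,000,000,000 / 1,073,741,824 = 1,024,454.83 GiB

1,024,454.83 GiB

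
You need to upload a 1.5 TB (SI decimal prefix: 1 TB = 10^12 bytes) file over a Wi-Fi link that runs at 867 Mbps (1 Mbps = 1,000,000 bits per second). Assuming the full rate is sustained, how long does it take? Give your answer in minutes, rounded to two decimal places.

1.5 TB = 1,500,000,000,000 bytes = 12,000,000,000,000 bits
867 Mbps = 867,000,000 bits/s
time = 12,000,000,000,000 / 867,000,000 = 13,840.830 s
13,840.830 s / 60 = 230.68 minutes

230.68 minutes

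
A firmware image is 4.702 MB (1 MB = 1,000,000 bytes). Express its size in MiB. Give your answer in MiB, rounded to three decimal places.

4.702 MB = 4.702 × 10^6 bytes = 4,702,000 bytes
1 MiB = 2^20 bytes = 1,048,576 bytes
4,702,000 / 1,048,576 = 4.484 MiB

4.484 MiB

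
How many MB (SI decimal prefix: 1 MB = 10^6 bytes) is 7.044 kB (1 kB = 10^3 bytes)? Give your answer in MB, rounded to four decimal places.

7.044 kB = 7.044 × 10^3 bytes = 7,044 bytes
1 MB = 10^6 bytes = 1,000,000 bytes
7,044 / 1,000,000 = 0.0070 MB

0.0070 MB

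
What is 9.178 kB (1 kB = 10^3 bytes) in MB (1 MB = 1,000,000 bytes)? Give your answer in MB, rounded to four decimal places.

9.178 kB = 9.178 × 10^3 bytes = 9,178 bytes
1 MB = 10^6 bytes = 1,000,000 bytes
9,178 / 1,000,000 = 0.0092 MB

0.0092 MB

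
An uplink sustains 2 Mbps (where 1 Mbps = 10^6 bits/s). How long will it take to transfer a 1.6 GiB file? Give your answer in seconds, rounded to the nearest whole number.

1.6 GiB = 1,717,986,918.4 bytes = 13,743,895,347.2 bits
2 Mbps = 2,000,000 bits/s
time = 13,743,895,347.2 / 2,000,000 = 6,872 s

6,872 seconds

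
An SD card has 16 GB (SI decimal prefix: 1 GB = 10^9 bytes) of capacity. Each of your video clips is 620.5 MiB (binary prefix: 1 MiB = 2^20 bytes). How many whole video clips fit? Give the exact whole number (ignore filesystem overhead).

Capacity: 16 GB = 16,000,000,000 bytes
Per item: 620.5 MiB = 650,641,408 bytes
⌊16,000,000,000 / 650,641,408⌋ = 24

24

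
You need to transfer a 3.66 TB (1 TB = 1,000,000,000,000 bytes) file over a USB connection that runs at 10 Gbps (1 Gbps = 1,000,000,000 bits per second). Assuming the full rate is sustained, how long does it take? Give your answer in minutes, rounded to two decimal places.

3.66 TB = 3,660,000,000,000 bytes = 29,280,000,000,000 bits
10 Gbps = 10,000,000,000 bits/s
time = 29,280,000,000,000 / 10,000,000,000 = 2,928.000 s
2,928.000 s / 60 = 48.80 minutes

48.80 minutes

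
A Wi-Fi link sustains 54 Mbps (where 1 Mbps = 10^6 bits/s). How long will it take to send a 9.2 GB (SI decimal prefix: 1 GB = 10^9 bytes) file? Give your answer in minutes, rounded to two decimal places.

22.72 minutes

9.2 GB = 9,200,000,000 bytes = 73,600,000,000 bits
54 Mbps = 54,000,000 bits/s
time = 73,600,000,000 / 54,000,000 = 1,362.963 s
1,362.963 s / 60 = 22.72 minutes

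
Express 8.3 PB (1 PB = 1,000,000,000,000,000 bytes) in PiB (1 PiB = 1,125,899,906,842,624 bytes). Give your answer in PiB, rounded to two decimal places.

8.3 PB × 1,000,000,000,000,000 bytes/PB = 8,300,000,000,000,000 bytes
1 PiB = 1,125,899,906,842,624 bytes
8,300,000,000,000,000 / 1,125,899,906,842,624 = 7.37 PiB

7.37 PiB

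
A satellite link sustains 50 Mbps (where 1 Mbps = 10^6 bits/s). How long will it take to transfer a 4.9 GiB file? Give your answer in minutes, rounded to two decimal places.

4.9 GiB = 5,261,334,937.6 bytes = 42,090,679,500.8 bits
50 Mbps = 50,000,000 bits/s
time = 42,090,679,500.8 / 50,000,000 = 841.814 s
841.814 s / 60 = 14.03 minutes

14.03 minutes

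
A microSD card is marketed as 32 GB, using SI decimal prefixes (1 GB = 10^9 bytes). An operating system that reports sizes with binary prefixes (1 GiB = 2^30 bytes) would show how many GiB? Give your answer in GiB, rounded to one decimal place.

32 GB = 32 × 10^9 bytes = 32,000,000,000 bytes
1 GiB = 1,073,741,824 bytes
32,000,000,000 / 1,073,741,824 = 29.8 GiB

29.8 GiB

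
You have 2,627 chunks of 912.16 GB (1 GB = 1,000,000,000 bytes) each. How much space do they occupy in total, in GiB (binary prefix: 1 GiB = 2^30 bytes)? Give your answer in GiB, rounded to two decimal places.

2,231,676.43 GiB

Total = 2,627 × 912.16 GB = 2396244.32 GB
= 2396244.32 × 1,000,000,000 bytes = 2,396,244,320,000,000 bytes
1 GiB = 1,073,741,824 bytes
2,396,244,320,000,000 / 1,073,741,824 = 2,231,676.43 GiB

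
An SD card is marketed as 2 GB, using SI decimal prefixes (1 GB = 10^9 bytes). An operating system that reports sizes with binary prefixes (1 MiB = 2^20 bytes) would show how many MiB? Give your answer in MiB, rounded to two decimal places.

1,907.35 MiB

2 GB = 2 × 10^9 bytes = 2,000,000,000 bytes
1 MiB = 2^20 bytes = 1,048,576 bytes
2,000,000,000 / 1,048,576 = 1,907.35 MiB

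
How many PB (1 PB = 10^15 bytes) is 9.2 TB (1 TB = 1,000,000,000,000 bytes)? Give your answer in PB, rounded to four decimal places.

9.2 TB = 9.2 × 10^12 bytes = 9,200,000,000,000 bytes
1 PB = 1,000,000,000,000,000 bytes
9,200,000,000,000 / 1,000,000,000,000,000 = 0.0092 PB

0.0092 PB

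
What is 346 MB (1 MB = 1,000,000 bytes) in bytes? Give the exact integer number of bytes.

346,000,000 bytes

346 × 1,000,000 = 346,000,000 bytes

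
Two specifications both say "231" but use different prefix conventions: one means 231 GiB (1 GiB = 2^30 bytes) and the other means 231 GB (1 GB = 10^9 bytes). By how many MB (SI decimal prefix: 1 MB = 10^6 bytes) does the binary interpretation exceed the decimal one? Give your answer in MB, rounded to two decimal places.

17,034.36 MB

231 GiB = 231 × 1,073,741,824 = 248,034,361,344 bytes
231 GB = 231 × 1,000,000,000 = 231,000,000,000 bytes
difference = 17,034,361,344 bytes
17,034,361,344 / 1,000,000 = 17,034.36 MB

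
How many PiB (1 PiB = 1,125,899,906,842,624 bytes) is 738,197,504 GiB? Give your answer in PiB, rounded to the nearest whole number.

738,197,504 GiB = 738,197,504 × 2^30 bytes = 792,633,534,417,207,296 bytes
1 PiB = 2^50 bytes = 1,125,899,906,842,624 bytes
792,633,534,417,207,296 / 1,125,899,906,842,624 = 704 PiB

704 PiB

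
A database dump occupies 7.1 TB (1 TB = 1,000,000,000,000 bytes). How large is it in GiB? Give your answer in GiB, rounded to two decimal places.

6,612.39 GiB

7.1 TB = 7.1 × 10^12 bytes = 7,100,000,000,000 bytes
1 GiB = 1,073,741,824 bytes
7,100,000,000,000 / 1,073,741,824 = 6,612.39 GiB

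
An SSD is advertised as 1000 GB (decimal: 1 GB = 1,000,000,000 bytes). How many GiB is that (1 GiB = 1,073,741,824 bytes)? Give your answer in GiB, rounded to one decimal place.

1000 GB × 1,000,000,000 bytes/GB = 1,000,000,000,000 bytes
1 GiB = 2^30 bytes = 1,073,741,824 bytes
1,000,000,000,000 / 1,073,741,824 = 931.3 GiB

931.3 GiB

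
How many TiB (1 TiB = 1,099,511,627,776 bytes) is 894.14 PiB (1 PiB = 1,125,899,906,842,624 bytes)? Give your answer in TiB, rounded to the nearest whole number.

894.14 PiB = 894.14 × 2^50 bytes = 1,006,712,142,704,263,823.36 bytes
1 TiB = 2^40 bytes = 1,099,511,627,776 bytes
1,006,712,142,704,263,823.36 / 1,099,511,627,776 = 915,599 TiB

915,599 TiB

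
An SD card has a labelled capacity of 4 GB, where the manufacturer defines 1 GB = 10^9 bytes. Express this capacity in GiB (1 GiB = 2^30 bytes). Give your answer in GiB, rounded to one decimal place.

3.7 GiB

4 GB = 4 × 10^9 bytes = 4,000,000,000 bytes
1 GiB = 2^30 bytes = 1,073,741,824 bytes
4,000,000,000 / 1,073,741,824 = 3.7 GiB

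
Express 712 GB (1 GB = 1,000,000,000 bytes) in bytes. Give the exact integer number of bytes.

712,000,000,000 bytes

712 × 1,000,000,000 = 712,000,000,000 bytes  (1 GB = 10^9 bytes)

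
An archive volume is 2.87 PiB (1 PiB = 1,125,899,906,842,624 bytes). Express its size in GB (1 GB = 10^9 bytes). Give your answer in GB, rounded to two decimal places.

3,231,332.73 GB

2.87 PiB = 2.87 × 2^50 bytes = 3,231,332,732,638,330.88 bytes
1 GB = 10^9 bytes = 1,000,000,000 bytes
3,231,332,732,638,330.88 / 1,000,000,000 = 3,231,332.73 GB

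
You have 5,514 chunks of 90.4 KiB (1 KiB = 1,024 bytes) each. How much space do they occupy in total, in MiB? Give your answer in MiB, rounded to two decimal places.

Total = 5,514 × 90.4 KiB = 498465.6 KiB
= 498465.6 × 1,024 bytes = 510,428,774.4 bytes
1 MiB = 1,048,576 bytes
510,428,774.4 / 1,048,576 = 486.78 MiB

486.78 MiB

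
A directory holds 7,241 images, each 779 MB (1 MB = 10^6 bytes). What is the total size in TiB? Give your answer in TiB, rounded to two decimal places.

5.13 TiB

Total = 7,241 × 779 MB = 5,640,739 MB
= 5,640,739 × 1,000,000 bytes = 5,640,739,000,000 bytes
1 TiB = 1,099,511,627,776 bytes
5,640,739,000,000 / 1,099,511,627,776 = 5.13 TiB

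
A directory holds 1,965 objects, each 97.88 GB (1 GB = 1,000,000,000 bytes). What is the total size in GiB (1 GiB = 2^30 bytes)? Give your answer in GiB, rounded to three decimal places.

Total = 1,965 × 97.88 GB = 192334.2 GB
= 192334.2 × 1,000,000,000 bytes = 192,334,200,000,000 bytes
1 GiB = 1,073,741,824 bytes
192,334,200,000,000 / 1,073,741,824 = 179,125.182 GiB

179,125.182 GiB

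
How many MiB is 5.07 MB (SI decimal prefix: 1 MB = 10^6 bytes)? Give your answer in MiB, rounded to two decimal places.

4.84 MiB

5.07 MB = 5.07 × 10^6 bytes = 5,070,000 bytes
1 MiB = 2^20 bytes = 1,048,576 bytes
5,070,000 / 1,048,576 = 4.84 MiB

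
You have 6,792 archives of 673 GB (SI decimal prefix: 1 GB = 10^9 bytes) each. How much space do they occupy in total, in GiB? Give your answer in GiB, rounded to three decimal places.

Total = 6,792 × 673 GB = 4,571,016 GB
= 4,571,016 × 1,000,000,000 bytes = 4,571,016,000,000,000 bytes
1 GiB = 1,073,741,824 bytes
4,571,016,000,000,000 / 1,073,741,824 = 4,257,090.390 GiB

4,257,090.390 GiB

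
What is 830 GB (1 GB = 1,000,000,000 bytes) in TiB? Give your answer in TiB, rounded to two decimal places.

830 GB = 830 × 10^9 bytes = 830,000,000,000 bytes
1 TiB = 2^40 bytes = 1,099,511,627,776 bytes
830,000,000,000 / 1,099,511,627,776 = 0.75 TiB

0.75 TiB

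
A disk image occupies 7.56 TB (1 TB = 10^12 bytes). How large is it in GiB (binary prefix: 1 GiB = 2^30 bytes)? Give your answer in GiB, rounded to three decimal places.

7,040.799 GiB

7.56 TB = 7.56 × 10^12 bytes = 7,560,000,000,000 bytes
1 GiB = 2^30 bytes = 1,073,741,824 bytes
7,560,000,000,000 / 1,073,741,824 = 7,040.799 GiB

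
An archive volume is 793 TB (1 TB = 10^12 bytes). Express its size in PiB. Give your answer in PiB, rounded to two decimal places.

0.70 PiB

793 TB = 793 × 10^12 bytes = 793,000,000,000,000 bytes
1 PiB = 1,125,899,906,842,624 bytes
793,000,000,000,000 / 1,125,899,906,842,624 = 0.70 PiB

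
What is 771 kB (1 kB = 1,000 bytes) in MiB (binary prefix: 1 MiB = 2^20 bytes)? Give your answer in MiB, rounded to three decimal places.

771 kB = 771 × 10^3 bytes = 771,000 bytes
1 MiB = 2^20 bytes = 1,048,576 bytes
771,000 / 1,048,576 = 0.735 MiB

0.735 MiB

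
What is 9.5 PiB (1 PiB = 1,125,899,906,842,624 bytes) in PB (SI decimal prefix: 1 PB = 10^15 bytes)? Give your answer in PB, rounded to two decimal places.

9.5 PiB = 9.5 × 2^50 bytes = 10,696,049,115,004,928 bytes
1 PB = 10^15 bytes = 1,000,000,000,000,000 bytes
10,696,049,115,004,928 / 1,000,000,000,000,000 = 10.70 PB

10.70 PB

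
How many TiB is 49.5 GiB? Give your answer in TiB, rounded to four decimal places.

0.0483 TiB

49.5 GiB = 49.5 × 2^30 bytes = 53,150,220,288 bytes
1 TiB = 1,099,511,627,776 bytes
53,150,220,288 / 1,099,511,627,776 = 0.0483 TiB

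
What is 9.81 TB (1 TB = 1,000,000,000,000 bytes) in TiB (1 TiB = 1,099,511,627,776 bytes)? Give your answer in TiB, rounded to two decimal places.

9.81 TB × 1,000,000,000,000 bytes/TB = 9,810,000,000,000 bytes
1 TiB = 2^40 bytes = 1,099,511,627,776 bytes
9,810,000,000,000 / 1,099,511,627,776 = 8.92 TiB

8.92 TiB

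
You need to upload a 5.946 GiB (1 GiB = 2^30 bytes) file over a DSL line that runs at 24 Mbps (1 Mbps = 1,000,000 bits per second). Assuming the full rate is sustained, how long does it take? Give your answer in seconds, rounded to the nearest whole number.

5.946 GiB = 6,384,468,885.504 bytes = 51,075,751,084.032 bits
24 Mbps = 24,000,000 bits/s
time = 51,075,751,084.032 / 24,000,000 = 2,128 s

2,128 seconds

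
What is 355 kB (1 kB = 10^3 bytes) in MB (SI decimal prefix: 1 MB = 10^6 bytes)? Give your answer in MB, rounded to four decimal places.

355 kB = 355 × 10^3 bytes = 355,000 bytes
1 MB = 1,000,000 bytes
355,000 / 1,000,000 = 0.3550 MB

0.3550 MB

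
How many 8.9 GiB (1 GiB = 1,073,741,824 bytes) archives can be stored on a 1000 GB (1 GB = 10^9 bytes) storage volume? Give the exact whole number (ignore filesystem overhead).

104

Capacity: 1000 GB = 1,000,000,000,000 bytes
Per item: 8.9 GiB = 9,556,302,233.6 bytes
⌊1,000,000,000,000 / 9,556,302,233.6⌋ = 104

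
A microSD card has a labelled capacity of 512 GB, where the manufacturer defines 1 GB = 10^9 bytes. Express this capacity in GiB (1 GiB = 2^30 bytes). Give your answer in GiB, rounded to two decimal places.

476.84 GiB

512 GB × 1,000,000,000 bytes/GB = 512,000,000,000 bytes
1 GiB = 2^30 bytes = 1,073,741,824 bytes
512,000,000,000 / 1,073,741,824 = 476.84 GiB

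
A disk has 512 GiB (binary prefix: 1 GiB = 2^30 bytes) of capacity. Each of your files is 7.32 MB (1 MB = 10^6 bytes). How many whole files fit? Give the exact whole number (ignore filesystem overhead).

75,103

Capacity: 512 GiB = 549,755,813,888 bytes
Per item: 7.32 MB = 7,320,000 bytes
⌊549,755,813,888 / 7,320,000⌋ = 75,103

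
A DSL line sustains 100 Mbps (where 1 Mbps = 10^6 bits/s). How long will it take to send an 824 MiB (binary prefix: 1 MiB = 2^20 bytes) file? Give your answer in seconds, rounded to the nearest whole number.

824 MiB = 864,026,624 bytes = 6,912,212,992 bits
100 Mbps = 100,000,000 bits/s
time = 6,912,212,992 / 100,000,000 = 69 s

69 seconds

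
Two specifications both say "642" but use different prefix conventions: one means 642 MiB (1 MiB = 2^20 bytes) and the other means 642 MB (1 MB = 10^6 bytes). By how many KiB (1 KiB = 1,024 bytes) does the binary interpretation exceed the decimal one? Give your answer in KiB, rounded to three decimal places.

30,454.875 KiB

642 MiB = 642 × 1,048,576 = 673,185,792 bytes
642 MB = 642 × 1,000,000 = 642,000,000 bytes
difference = 31,185,792 bytes
31,185,792 / 1,024 = 30,454.875 KiB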